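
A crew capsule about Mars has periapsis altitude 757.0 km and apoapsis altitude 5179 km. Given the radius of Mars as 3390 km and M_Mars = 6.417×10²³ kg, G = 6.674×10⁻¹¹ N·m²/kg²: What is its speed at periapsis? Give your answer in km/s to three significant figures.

v ≈ 3.73 km/s

μ = GM = 6.674×10⁻¹¹ × 6.417×10²³ = 4.283×10¹³ m³/s².
r_p = 3390 + 757.0 = 4147.0 km = 4.1470×10⁶ m.
r_a = 3390 + 5179 = 8569.0 km = 8.5690×10⁶ m.
Semi-major axis a = (r_p + r_a)/2 = 6358.0 km = 6.358×10⁶ m.
Vis-viva: v² = μ(2/r − 1/a) = 4.283×10¹³ × (4.823×10⁻⁷ − 1.573×10⁻⁷) = 1.392×10⁷ m²/s².
v = 3731 m/s = 3.731 km/s.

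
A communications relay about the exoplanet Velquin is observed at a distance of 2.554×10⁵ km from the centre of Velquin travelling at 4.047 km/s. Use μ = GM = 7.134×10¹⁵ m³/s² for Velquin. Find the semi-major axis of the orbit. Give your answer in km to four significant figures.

a ≈ 1.807×10⁵ km

r = 2.554×10⁸ m.
Specific orbital energy ε = v²/2 − μ/r = (4047)²/2 − 7.134×10¹⁵/2.554×10⁸ = -1.974×10⁷ J/kg.
Since ε = −μ/(2a), a = −μ/(2ε) = 1.807×10⁸ m = 1.8067×10⁵ km.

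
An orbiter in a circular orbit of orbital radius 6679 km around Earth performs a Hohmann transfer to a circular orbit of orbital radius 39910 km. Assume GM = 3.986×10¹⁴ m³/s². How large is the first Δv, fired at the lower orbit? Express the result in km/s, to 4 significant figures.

Δv ≈ 2.387 km/s

r₁ = 6679 km = 6.679×10⁶ m.
r₂ = 39910 km = 3.991×10⁷ m.
Transfer ellipse a_t = (r₁ + r₂)/2 = 2.329×10⁷ m.
At r₁: circular v_c1 = √(μ/r₁) = 7725 m/s; transfer-perigee v_p = √[μ(2/r₁ − 1/a_t)] = 10110 m/s.
Δv₁ = v_p − v_c1 = 2387 m/s.
= 2.387 km/s.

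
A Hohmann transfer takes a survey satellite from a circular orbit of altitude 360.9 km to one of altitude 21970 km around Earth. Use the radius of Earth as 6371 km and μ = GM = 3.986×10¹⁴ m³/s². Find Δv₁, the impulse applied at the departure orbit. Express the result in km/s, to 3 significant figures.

Δv ≈ 2.09 km/s

r₁ = 6371 + 360.9 = 6731.9 km = 6.7319×10⁶ m.
r₂ = 6371 + 21970 = 28341 km = 2.8341×10⁷ m.
Transfer ellipse a_t = (r₁ + r₂)/2 = 1.754×10⁷ m.
At r₁: circular v_c1 = √(μ/r₁) = 7695 m/s; transfer-perigee v_p = √[μ(2/r₁ − 1/a_t)] = 9782 m/s.
Δv₁ = v_p − v_c1 = 2087 m/s.
= 2.087 km/s.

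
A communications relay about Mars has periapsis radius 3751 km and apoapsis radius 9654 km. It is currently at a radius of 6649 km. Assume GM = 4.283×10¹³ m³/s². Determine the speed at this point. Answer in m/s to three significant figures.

Semi-major axis a = (r_p + r_a)/2 = 6702.5 km = 6.702×10⁶ m.
Vis-viva: v² = μ(2/r − 1/a) = 4.283×10¹³ × (3.008×10⁻⁷ − 1.492×10⁻⁷) = 6.493×10⁶ m²/s².
v = 2548 m/s.

v ≈ 2550 m/s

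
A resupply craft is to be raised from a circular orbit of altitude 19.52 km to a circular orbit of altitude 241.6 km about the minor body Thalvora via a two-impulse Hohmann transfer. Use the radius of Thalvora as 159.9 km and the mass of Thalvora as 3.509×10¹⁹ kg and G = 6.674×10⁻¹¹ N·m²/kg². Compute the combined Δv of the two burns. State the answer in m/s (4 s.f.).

μ = GM = 6.674×10⁻¹¹ × 3.509×10¹⁹ = 2.342×10⁹ m³/s².
r₁ = 159.9 + 19.52 = 179.42 km = 1.7942×10⁵ m.
r₂ = 159.9 + 241.6 = 401.50 km = 4.0150×10⁵ m.
Transfer ellipse a_t = (r₁ + r₂)/2 = 2.905×10⁵ m.
At r₁: circular v_c1 = √(μ/r₁) = 114.2 m/s; transfer-periapsis v_p = √[μ(2/r₁ − 1/a_t)] = 134.3 m/s.
Δv₁ = v_p − v_c1 = 20.07 m/s.
At r₂: circular v_c2 = √(μ/r₂) = 76.37 m/s; transfer-apoapsis v_a = √[μ(2/r₂ − 1/a_t)] = 60.03 m/s.
Δv₂ = v_c2 − v_a = 16.35 m/s.
Total Δv = Δv₁ + Δv₂ = 36.42 m/s.

Δv_total ≈ 36.42 m/s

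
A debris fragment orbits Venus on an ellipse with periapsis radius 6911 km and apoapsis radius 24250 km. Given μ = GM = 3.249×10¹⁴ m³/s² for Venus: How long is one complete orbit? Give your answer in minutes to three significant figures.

Semi-major axis a = (r_p + r_a)/2 = (6911.0 + 24250)/2 = 15580 km = 1.558×10⁷ m.
By Kepler's third law T = 2π√(a³/μ) = 2π × 3.412×10³ = 2.144×10⁴ s.
= 357.3 minutes.

T ≈ 357 minutes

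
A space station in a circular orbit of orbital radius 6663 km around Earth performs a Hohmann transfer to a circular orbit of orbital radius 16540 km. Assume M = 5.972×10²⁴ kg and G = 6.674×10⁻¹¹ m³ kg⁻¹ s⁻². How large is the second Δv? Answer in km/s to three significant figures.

μ = GM = 6.674×10⁻¹¹ × 5.972×10²⁴ = 3.986×10¹⁴ m³/s².
r₁ = 6663 km = 6.663×10⁶ m.
r₂ = 16540 km = 1.654×10⁷ m.
Transfer ellipse a_t = (r₁ + r₂)/2 = 1.160×10⁷ m.
At r₁: circular v_c1 = √(μ/r₁) = 7734 m/s; transfer-perigee v_p = √[μ(2/r₁ − 1/a_t)] = 9235 m/s.
At r₂: circular v_c2 = √(μ/r₂) = 4909 m/s; transfer-apogee v_a = √[μ(2/r₂ − 1/a_t)] = 3720 m/s.
Δv₂ = v_c2 − v_a = 1189 m/s.
= 1.189 km/s.

Δv ≈ 1.19 km/s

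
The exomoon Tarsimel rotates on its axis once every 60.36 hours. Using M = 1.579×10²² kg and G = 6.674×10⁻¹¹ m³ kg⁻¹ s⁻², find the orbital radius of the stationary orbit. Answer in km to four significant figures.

μ = GM = 6.674×10⁻¹¹ × 1.579×10²² = 1.054×10¹² m³/s².
T = 60.36 hours = 2.173×10⁵ s.
A synchronous orbit has period T, so by Kepler's third law a = (μT²/4π²)^(1/3).
μT²/4π² = 1.054×10¹² × (2.173×10⁵)² / 39.48 = 1.260×10²¹ m³.
a = 1.080×10⁷ m = 10802 km.

r_sync ≈ 10800 km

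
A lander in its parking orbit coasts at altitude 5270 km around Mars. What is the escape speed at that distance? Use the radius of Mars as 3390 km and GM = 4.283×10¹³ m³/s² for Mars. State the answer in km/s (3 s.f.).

v_esc ≈ 3.15 km/s

r = 3390 + 5270 = 8660.0 km = 8.6600×10⁶ m.
Escape speed v_esc = √(2μ/r) = √(2 × 4.283×10¹³ / 8.660×10⁶) = √(9.891×10⁶) = 3145 m/s.
= 3.145 km/s.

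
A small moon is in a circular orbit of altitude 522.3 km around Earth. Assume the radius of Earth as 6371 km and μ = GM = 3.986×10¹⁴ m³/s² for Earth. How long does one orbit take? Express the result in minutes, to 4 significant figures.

T ≈ 94.93 minutes

r = 6371 + 522.3 = 6893.3 km = 6.8933×10⁶ m.
Kepler's third law: T = 2π√(r³/μ) = 2π√((6.893×10⁶)³ / 3.986×10¹⁴).
r³/μ = 8.218×10⁵ s², so T = 2π × 9.065×10² = 5.696×10³ s.
Converting: 5.696×10³ s ÷ 60.00 = 94.93 minutes.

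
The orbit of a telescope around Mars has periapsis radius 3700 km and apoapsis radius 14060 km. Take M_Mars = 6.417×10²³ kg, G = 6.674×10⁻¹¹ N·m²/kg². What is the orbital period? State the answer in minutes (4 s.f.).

μ = GM = 6.674×10⁻¹¹ × 6.417×10²³ = 4.283×10¹³ m³/s².
Semi-major axis a = (r_p + r_a)/2 = (3700.0 + 14060)/2 = 8880.0 km = 8.880×10⁶ m.
By Kepler's third law T = 2π√(a³/μ) = 2π × 4.044×10³ = 2.541×10⁴ s.
= 423.4 minutes.

T ≈ 423.4 minutes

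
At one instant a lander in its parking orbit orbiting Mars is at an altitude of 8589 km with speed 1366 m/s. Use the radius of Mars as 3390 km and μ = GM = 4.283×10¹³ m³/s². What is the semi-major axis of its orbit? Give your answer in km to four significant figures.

a ≈ 8104 km

r = 3390 + 8589 = 11979 km = 1.198×10⁷ m.
Vis-viva rearranged: 1/a = 2/r − v²/μ = 1.670×10⁻⁷ − 4.357×10⁻⁸ = 1.234×10⁻⁷ m⁻¹.
a = 8.104×10⁶ m = 8104.2 km.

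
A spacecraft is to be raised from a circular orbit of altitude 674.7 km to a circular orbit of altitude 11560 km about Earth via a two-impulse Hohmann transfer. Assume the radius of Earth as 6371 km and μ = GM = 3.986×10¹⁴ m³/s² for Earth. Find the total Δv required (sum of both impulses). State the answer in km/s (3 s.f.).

r₁ = 6371 + 674.7 = 7045.7 km = 7.0457×10⁶ m.
r₂ = 6371 + 11560 = 17931 km = 1.7931×10⁷ m.
Transfer ellipse a_t = (r₁ + r₂)/2 = 1.249×10⁷ m.
At r₁: circular v_c1 = √(μ/r₁) = 7522 m/s; transfer-perigee v_p = √[μ(2/r₁ − 1/a_t)] = 9013 m/s.
Δv₁ = v_p − v_c1 = 1491 m/s.
At r₂: circular v_c2 = √(μ/r₂) = 4715 m/s; transfer-apogee v_a = √[μ(2/r₂ − 1/a_t)] = 3541 m/s.
Δv₂ = v_c2 − v_a = 1173 m/s.
Total Δv = Δv₁ + Δv₂ = 2665 m/s = 2.665 km/s.

Δv_total ≈ 2.66 km/s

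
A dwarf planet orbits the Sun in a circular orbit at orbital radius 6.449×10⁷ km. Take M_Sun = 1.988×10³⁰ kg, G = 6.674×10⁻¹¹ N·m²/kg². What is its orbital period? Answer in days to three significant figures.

μ = GM = 6.674×10⁻¹¹ × 1.988×10³⁰ = 1.327×10²⁰ m³/s².
r = 6.449×10⁷ km = 6.449×10¹⁰ m.
Kepler's third law: T = 2π√(r³/μ) = 2π√((6.449×10¹⁰)³ / 1.327×10²⁰).
r³/μ = 2.022×10¹² s², so T = 2π × 1.422×10⁶ = 8.933×10⁶ s.
Converting: 8.933×10⁶ s ÷ 86400 = 103.4 days.

T ≈ 103 days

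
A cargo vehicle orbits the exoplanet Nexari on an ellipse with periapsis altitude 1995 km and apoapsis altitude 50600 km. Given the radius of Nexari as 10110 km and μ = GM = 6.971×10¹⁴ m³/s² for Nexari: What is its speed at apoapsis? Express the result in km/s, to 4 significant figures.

v ≈ 1.954 km/s

r_p = 10110 + 1995 = 12105 km = 1.2105×10⁷ m.
r_a = 10110 + 50600 = 60710 km = 6.0710×10⁷ m.
Semi-major axis a = (r_p + r_a)/2 = 36408 km = 3.641×10⁷ m.
Vis-viva: v² = μ(2/r − 1/a) = 6.971×10¹⁴ × (3.294×10⁻⁸ − 2.747×10⁻⁸) = 3.818×10⁶ m²/s².
v = 1954 m/s = 1.954 km/s.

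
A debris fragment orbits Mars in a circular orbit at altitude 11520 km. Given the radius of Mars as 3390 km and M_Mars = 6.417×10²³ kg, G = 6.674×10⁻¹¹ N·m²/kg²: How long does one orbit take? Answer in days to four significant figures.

μ = GM = 6.674×10⁻¹¹ × 6.417×10²³ = 4.283×10¹³ m³/s².
r = 3390 + 11520 = 14910 km = 1.4910×10⁷ m.
Kepler's third law: T = 2π√(r³/μ) = 2π√((1.491×10⁷)³ / 4.283×10¹³).
r³/μ = 7.740×10⁷ s², so T = 2π × 8.797×10³ = 5.528×10⁴ s.
Converting: 5.528×10⁴ s ÷ 86400 = 0.6398 days.

T ≈ 0.6398 days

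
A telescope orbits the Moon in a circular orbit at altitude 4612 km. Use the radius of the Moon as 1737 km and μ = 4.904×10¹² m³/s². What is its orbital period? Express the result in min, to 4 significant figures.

r = 1737 + 4612 = 6349.0 km = 6.3490×10⁶ m.
Kepler's third law: T = 2π√(r³/μ) = 2π√((6.349×10⁶)³ / 4.904×10¹²).
r³/μ = 5.219×10⁷ s², so T = 2π × 7.224×10³ = 4.539×10⁴ s.
Converting: 4.539×10⁴ s ÷ 60.00 = 756.5 min.

T ≈ 756.5 min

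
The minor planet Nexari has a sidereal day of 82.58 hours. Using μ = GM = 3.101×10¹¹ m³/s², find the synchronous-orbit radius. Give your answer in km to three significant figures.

r_sync ≈ 8850 km

T = 82.58 hours = 2.973×10⁵ s.
A synchronous orbit has period T, so by Kepler's third law a = (μT²/4π²)^(1/3).
μT²/4π² = 3.101×10¹¹ × (2.973×10⁵)² / 39.48 = 6.942×10²⁰ m³.
a = 8.855×10⁶ m = 8854.5 km.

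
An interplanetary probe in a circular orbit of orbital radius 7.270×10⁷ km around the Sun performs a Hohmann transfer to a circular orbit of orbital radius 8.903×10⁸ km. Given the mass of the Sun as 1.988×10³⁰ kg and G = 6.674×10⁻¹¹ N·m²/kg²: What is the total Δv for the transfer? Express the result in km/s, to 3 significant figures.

μ = GM = 6.674×10⁻¹¹ × 1.988×10³⁰ = 1.327×10²⁰ m³/s².
r₁ = 7.270×10⁷ km = 7.270×10¹⁰ m.
r₂ = 8.903×10⁸ km = 8.903×10¹¹ m.
Transfer ellipse a_t = (r₁ + r₂)/2 = 4.815×10¹¹ m.
At r₁: circular v_c1 = √(μ/r₁) = 42720 m/s; transfer-perihelion v_p = √[μ(2/r₁ − 1/a_t)] = 58090 m/s.
Δv₁ = v_p − v_c1 = 15370 m/s.
At r₂: circular v_c2 = √(μ/r₂) = 12210 m/s; transfer-aphelion v_a = √[μ(2/r₂ − 1/a_t)] = 4744 m/s.
Δv₂ = v_c2 − v_a = 7464 m/s.
Total Δv = Δv₁ + Δv₂ = 22830 m/s = 22.83 km/s.

Δv_total ≈ 22.8 km/s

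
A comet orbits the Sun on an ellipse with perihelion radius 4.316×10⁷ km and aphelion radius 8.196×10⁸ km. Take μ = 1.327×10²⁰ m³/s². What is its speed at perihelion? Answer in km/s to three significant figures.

v ≈ 76.4 km/s

Semi-major axis a = (r_p + r_a)/2 = 4.3138×10⁸ km = 4.314×10¹¹ m.
Vis-viva: v² = μ(2/r − 1/a) = 1.327×10²⁰ × (4.634×10⁻¹¹ − 2.318×10⁻¹²) = 5.842×10⁹ m²/s².
v = 76430 m/s = 76.43 km/s.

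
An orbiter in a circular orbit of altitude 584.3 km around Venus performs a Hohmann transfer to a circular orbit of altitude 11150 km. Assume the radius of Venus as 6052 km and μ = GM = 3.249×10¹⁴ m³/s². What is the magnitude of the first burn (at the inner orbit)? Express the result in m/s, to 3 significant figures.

r₁ = 6052 + 584.3 = 6636.3 km = 6.6363×10⁶ m.
r₂ = 6052 + 11150 = 17202 km = 1.7202×10⁷ m.
Transfer ellipse a_t = (r₁ + r₂)/2 = 1.192×10⁷ m.
At r₁: circular v_c1 = √(μ/r₁) = 6997 m/s; transfer-periapsis v_p = √[μ(2/r₁ − 1/a_t)] = 8406 m/s.
Δv₁ = v_p − v_c1 = 1409 m/s.

Δv ≈ 1410 m/s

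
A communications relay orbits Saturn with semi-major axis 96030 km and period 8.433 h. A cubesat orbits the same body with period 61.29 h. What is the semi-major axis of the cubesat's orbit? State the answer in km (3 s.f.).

a₂ ≈ 3.60×10⁵ km

Kepler's third law: a³ ∝ T², so a₂ = a₁ (T₂/T₁)^(2/3).
T₂/T₁ = 7.268, (T₂/T₁)^(2/3) = 3.752.
a₂ = 96030 × 3.752 = 3.603×10⁵ km.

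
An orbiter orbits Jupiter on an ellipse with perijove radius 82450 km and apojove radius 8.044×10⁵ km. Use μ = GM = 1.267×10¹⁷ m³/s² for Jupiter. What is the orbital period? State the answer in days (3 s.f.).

T ≈ 1.91 days

Semi-major axis a = (r_p + r_a)/2 = (82450 + 8.0440×10⁵)/2 = 4.4342×10⁵ km = 4.434×10⁸ m.
By Kepler's third law T = 2π√(a³/μ) = 2π × 2.623×10⁴ = 1.648×10⁵ s.
= 1.908 days.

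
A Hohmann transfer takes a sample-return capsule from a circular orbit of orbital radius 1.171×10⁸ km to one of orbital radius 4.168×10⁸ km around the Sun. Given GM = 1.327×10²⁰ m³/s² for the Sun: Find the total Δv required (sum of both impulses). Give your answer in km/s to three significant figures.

r₁ = 1.171×10⁸ km = 1.171×10¹¹ m.
r₂ = 4.168×10⁸ km = 4.168×10¹¹ m.
Transfer ellipse a_t = (r₁ + r₂)/2 = 2.670×10¹¹ m.
At r₁: circular v_c1 = √(μ/r₁) = 33660 m/s; transfer-perihelion v_p = √[μ(2/r₁ − 1/a_t)] = 42060 m/s.
Δv₁ = v_p − v_c1 = 8400 m/s.
At r₂: circular v_c2 = √(μ/r₂) = 17840 m/s; transfer-aphelion v_a = √[μ(2/r₂ − 1/a_t)] = 11820 m/s.
Δv₂ = v_c2 − v_a = 6025 m/s.
Total Δv = Δv₁ + Δv₂ = 14430 m/s = 14.43 km/s.

Δv_total ≈ 14.4 km/s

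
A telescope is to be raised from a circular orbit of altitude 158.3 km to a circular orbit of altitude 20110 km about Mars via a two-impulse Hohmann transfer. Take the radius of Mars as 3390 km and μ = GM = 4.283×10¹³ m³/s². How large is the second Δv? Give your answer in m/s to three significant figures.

Δv ≈ 659 m/s

r₁ = 3390 + 158.3 = 3548.3 km = 3.5483×10⁶ m.
r₂ = 3390 + 20110 = 23500 km = 2.3500×10⁷ m.
Transfer ellipse a_t = (r₁ + r₂)/2 = 1.352×10⁷ m.
At r₁: circular v_c1 = √(μ/r₁) = 3474 m/s; transfer-periapsis v_p = √[μ(2/r₁ − 1/a_t)] = 4580 m/s.
At r₂: circular v_c2 = √(μ/r₂) = 1350 m/s; transfer-apoapsis v_a = √[μ(2/r₂ − 1/a_t)] = 691.5 m/s.
Δv₂ = v_c2 − v_a = 658.5 m/s.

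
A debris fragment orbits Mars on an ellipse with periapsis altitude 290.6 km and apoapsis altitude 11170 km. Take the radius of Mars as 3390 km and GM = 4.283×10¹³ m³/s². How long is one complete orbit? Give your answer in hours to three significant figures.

T ≈ 7.35 hours

r_p = 3390 + 290.6 = 3680.6 km = 3.6806×10⁶ m.
r_a = 3390 + 11170 = 14560 km = 1.4560×10⁷ m.
Semi-major axis a = (r_p + r_a)/2 = (3680.6 + 14560)/2 = 9120.3 km = 9.120×10⁶ m.
By Kepler's third law T = 2π√(a³/μ) = 2π × 4.209×10³ = 2.644×10⁴ s.
= 7.345 hours.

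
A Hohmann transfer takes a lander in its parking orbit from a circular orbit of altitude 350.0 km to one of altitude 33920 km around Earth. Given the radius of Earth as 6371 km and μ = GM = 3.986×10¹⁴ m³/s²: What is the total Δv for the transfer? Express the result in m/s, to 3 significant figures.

r₁ = 6371 + 350.0 = 6721.0 km = 6.7210×10⁶ m.
r₂ = 6371 + 33920 = 40291 km = 4.0291×10⁷ m.
Transfer ellipse a_t = (r₁ + r₂)/2 = 2.351×10⁷ m.
At r₁: circular v_c1 = √(μ/r₁) = 7701 m/s; transfer-perigee v_p = √[μ(2/r₁ − 1/a_t)] = 10080 m/s.
Δv₁ = v_p − v_c1 = 2381 m/s.
At r₂: circular v_c2 = √(μ/r₂) = 3145 m/s; transfer-apogee v_a = √[μ(2/r₂ − 1/a_t)] = 1682 m/s.
Δv₂ = v_c2 − v_a = 1463 m/s.
Total Δv = Δv₁ + Δv₂ = 3845 m/s.

Δv_total ≈ 3840 m/s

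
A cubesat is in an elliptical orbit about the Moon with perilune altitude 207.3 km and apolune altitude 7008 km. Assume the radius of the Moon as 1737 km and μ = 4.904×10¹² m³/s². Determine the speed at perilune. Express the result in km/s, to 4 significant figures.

v ≈ 2.031 km/s

r_p = 1737 + 207.3 = 1944.3 km = 1.9443×10⁶ m.
r_a = 1737 + 7008 = 8745.0 km = 8.7450×10⁶ m.
Semi-major axis a = (r_p + r_a)/2 = 5344.6 km = 5.345×10⁶ m.
Vis-viva: v² = μ(2/r − 1/a) = 4.904×10¹² × (1.029×10⁻⁶ − 1.871×10⁻⁷) = 4.127×10⁶ m²/s².
v = 2031 m/s = 2.031 km/s.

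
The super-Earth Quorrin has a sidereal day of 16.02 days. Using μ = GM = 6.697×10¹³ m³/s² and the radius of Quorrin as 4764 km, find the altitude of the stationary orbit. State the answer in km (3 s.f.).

h_sync ≈ 1.43×10⁵ km

T = 16.02 days = 1.384×10⁶ s.
A synchronous orbit has period T, so by Kepler's third law a = (μT²/4π²)^(1/3).
μT²/4π² = 6.697×10¹³ × (1.384×10⁶)² / 39.48 = 3.250×10²⁴ m³.
a = 1.481×10⁸ m = 1.4812×10⁵ km.
Altitude h = a − R = 1.4812×10⁵ − 4764 = 1.4336×10⁵ km.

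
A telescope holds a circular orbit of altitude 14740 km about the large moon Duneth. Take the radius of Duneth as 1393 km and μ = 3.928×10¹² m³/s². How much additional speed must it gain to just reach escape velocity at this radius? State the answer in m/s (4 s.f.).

r = 1393 + 14740 = 16133 km = 1.6133×10⁷ m.
Circular speed v_c = √(μ/r) = 493.4 m/s.
Escape speed v_esc = √(2μ/r) = √2 × v_c = 697.8 m/s.
Δv = v_esc − v_c = 204.4 m/s.

Δv ≈ 204.4 m/s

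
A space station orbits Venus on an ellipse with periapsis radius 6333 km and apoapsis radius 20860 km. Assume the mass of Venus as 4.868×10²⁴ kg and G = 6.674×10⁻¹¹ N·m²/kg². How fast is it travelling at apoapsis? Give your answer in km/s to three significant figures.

v ≈ 2.69 km/s

μ = GM = 6.674×10⁻¹¹ × 4.868×10²⁴ = 3.249×10¹⁴ m³/s².
Semi-major axis a = (r_p + r_a)/2 = 13596 km = 1.360×10⁷ m.
Vis-viva: v² = μ(2/r − 1/a) = 3.249×10¹⁴ × (9.588×10⁻⁸ − 7.355×10⁻⁸) = 7.254×10⁶ m²/s².
v = 2693 m/s = 2.693 km/s.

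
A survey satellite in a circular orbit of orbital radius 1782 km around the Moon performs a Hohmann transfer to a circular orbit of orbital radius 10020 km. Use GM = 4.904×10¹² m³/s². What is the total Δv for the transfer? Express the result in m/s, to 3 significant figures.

r₁ = 1782 km = 1.782×10⁶ m.
r₂ = 10020 km = 1.002×10⁷ m.
Transfer ellipse a_t = (r₁ + r₂)/2 = 5.901×10⁶ m.
At r₁: circular v_c1 = √(μ/r₁) = 1659 m/s; transfer-perilune v_p = √[μ(2/r₁ − 1/a_t)] = 2162 m/s.
Δv₁ = v_p − v_c1 = 502.8 m/s.
At r₂: circular v_c2 = √(μ/r₂) = 699.6 m/s; transfer-apolune v_a = √[μ(2/r₂ − 1/a_t)] = 384.4 m/s.
Δv₂ = v_c2 − v_a = 315.1 m/s.
Total Δv = Δv₁ + Δv₂ = 817.9 m/s.

Δv_total ≈ 818 m/s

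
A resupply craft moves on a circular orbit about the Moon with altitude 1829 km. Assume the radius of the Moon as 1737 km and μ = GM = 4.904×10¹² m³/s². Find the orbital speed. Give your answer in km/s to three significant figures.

v ≈ 1.17 km/s

r = 1737 + 1829 = 3566.0 km = 3.5660×10⁶ m.
For a circular orbit v = √(μ/r) = √(4.904×10¹² / 3.566×10⁶) = √(1.375×10⁶) = 1173 m/s.
That is 1.173 km/s.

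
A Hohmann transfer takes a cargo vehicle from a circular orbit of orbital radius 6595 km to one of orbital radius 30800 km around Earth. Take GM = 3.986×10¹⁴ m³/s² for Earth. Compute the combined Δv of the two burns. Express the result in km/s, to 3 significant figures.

Δv_total ≈ 3.66 km/s

r₁ = 6595 km = 6.595×10⁶ m.
r₂ = 30800 km = 3.080×10⁷ m.
Transfer ellipse a_t = (r₁ + r₂)/2 = 1.870×10⁷ m.
At r₁: circular v_c1 = √(μ/r₁) = 7774 m/s; transfer-perigee v_p = √[μ(2/r₁ − 1/a_t)] = 9978 m/s.
Δv₁ = v_p − v_c1 = 2204 m/s.
At r₂: circular v_c2 = √(μ/r₂) = 3597 m/s; transfer-apogee v_a = √[μ(2/r₂ − 1/a_t)] = 2137 m/s.
Δv₂ = v_c2 − v_a = 1461 m/s.
Total Δv = Δv₁ + Δv₂ = 3665 m/s = 3.665 km/s.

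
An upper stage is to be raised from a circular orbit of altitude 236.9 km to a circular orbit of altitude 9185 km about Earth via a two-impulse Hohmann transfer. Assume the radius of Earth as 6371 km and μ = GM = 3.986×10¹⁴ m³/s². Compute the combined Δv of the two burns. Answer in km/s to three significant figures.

Δv_total ≈ 2.59 km/s

r₁ = 6371 + 236.9 = 6607.9 km = 6.6079×10⁶ m.
r₂ = 6371 + 9185 = 15556 km = 1.5556×10⁷ m.
Transfer ellipse a_t = (r₁ + r₂)/2 = 1.108×10⁷ m.
At r₁: circular v_c1 = √(μ/r₁) = 7767 m/s; transfer-perigee v_p = √[μ(2/r₁ − 1/a_t)] = 9202 m/s.
Δv₁ = v_p − v_c1 = 1435 m/s.
At r₂: circular v_c2 = √(μ/r₂) = 5062 m/s; transfer-apogee v_a = √[μ(2/r₂ − 1/a_t)] = 3909 m/s.
Δv₂ = v_c2 − v_a = 1153 m/s.
Total Δv = Δv₁ + Δv₂ = 2588 m/s = 2.588 km/s.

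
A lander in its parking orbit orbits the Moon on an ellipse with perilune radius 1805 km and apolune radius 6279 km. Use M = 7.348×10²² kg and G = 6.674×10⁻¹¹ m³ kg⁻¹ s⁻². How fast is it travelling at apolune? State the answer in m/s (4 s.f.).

v ≈ 590.6 m/s

μ = GM = 6.674×10⁻¹¹ × 7.348×10²² = 4.904×10¹² m³/s².
Semi-major axis a = (r_p + r_a)/2 = 4042.0 km = 4.042×10⁶ m.
Vis-viva: v² = μ(2/r − 1/a) = 4.904×10¹² × (3.185×10⁻⁷ − 2.474×10⁻⁷) = 3.488×10⁵ m²/s².
v = 590.6 m/s.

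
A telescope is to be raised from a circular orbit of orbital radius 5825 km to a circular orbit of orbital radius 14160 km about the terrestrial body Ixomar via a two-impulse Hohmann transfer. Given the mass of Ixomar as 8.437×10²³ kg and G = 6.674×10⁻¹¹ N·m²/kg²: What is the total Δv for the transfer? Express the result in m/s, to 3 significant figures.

Δv_total ≈ 1060 m/s

μ = GM = 6.674×10⁻¹¹ × 8.437×10²³ = 5.631×10¹³ m³/s².
r₁ = 5825 km = 5.825×10⁶ m.
r₂ = 14160 km = 1.416×10⁷ m.
Transfer ellipse a_t = (r₁ + r₂)/2 = 9.992×10⁶ m.
At r₁: circular v_c1 = √(μ/r₁) = 3109 m/s; transfer-periapsis v_p = √[μ(2/r₁ − 1/a_t)] = 3701 m/s.
Δv₁ = v_p − v_c1 = 592.0 m/s.
At r₂: circular v_c2 = √(μ/r₂) = 1994 m/s; transfer-apoapsis v_a = √[μ(2/r₂ − 1/a_t)] = 1523 m/s.
Δv₂ = v_c2 − v_a = 471.6 m/s.
Total Δv = Δv₁ + Δv₂ = 1064 m/s.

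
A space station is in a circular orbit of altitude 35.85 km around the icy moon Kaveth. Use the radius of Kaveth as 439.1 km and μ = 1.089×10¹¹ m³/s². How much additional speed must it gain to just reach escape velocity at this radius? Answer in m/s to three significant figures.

Δv ≈ 198 m/s

r = 439.1 + 35.85 = 474.95 km = 4.7495×10⁵ m.
Circular speed v_c = √(μ/r) = 478.8 m/s.
Escape speed v_esc = √(2μ/r) = √2 × v_c = 677.2 m/s.
Δv = v_esc − v_c = 198.3 m/s.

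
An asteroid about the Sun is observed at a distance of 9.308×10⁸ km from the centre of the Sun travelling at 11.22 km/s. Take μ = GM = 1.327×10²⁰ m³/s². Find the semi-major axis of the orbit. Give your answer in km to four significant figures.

r = 9.308×10¹¹ m.
Vis-viva rearranged: 1/a = 2/r − v²/μ = 2.149×10⁻¹² − 9.487×10⁻¹³ = 1.200×10⁻¹² m⁻¹.
a = 8.333×10¹¹ m = 8.3332×10⁸ km.

a ≈ 8.333×10⁸ km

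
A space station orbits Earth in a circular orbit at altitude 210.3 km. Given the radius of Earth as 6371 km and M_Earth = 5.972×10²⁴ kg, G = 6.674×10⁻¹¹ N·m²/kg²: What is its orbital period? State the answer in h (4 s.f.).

μ = GM = 6.674×10⁻¹¹ × 5.972×10²⁴ = 3.986×10¹⁴ m³/s².
r = 6371 + 210.3 = 6581.3 km = 6.5813×10⁶ m.
Kepler's third law: T = 2π√(r³/μ) = 2π√((6.581×10⁶)³ / 3.986×10¹⁴).
r³/μ = 7.152×10⁵ s², so T = 2π × 8.457×10² = 5.314×10³ s.
Converting: 5.314×10³ s ÷ 3600 = 1.476 h.

T ≈ 1.476 h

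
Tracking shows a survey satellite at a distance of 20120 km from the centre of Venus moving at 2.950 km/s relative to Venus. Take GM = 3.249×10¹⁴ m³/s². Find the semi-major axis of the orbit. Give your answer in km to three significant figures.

a ≈ 13800 km

r = 2.012×10⁷ m.
Specific orbital energy ε = v²/2 − μ/r = (2950)²/2 − 3.249×10¹⁴/2.012×10⁷ = -1.180×10⁷ J/kg.
Since ε = −μ/(2a), a = −μ/(2ε) = 1.377×10⁷ m = 13771 km.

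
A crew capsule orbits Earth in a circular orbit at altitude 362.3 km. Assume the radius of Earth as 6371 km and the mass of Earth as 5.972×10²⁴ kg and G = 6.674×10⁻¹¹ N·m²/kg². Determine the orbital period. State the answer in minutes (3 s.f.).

μ = GM = 6.674×10⁻¹¹ × 5.972×10²⁴ = 3.986×10¹⁴ m³/s².
r = 6371 + 362.3 = 6733.3 km = 6.7333×10⁶ m.
Kepler's third law: T = 2π√(r³/μ) = 2π√((6.733×10⁶)³ / 3.986×10¹⁴).
r³/μ = 7.659×10⁵ s², so T = 2π × 8.752×10² = 5.499×10³ s.
Converting: 5.499×10³ s ÷ 60.00 = 91.65 minutes.

T ≈ 91.6 minutes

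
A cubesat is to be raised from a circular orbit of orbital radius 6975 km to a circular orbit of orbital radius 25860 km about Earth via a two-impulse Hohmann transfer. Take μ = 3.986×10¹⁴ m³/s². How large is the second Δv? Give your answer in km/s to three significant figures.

Δv ≈ 1.37 km/s

r₁ = 6975 km = 6.975×10⁶ m.
r₂ = 25860 km = 2.586×10⁷ m.
Transfer ellipse a_t = (r₁ + r₂)/2 = 1.642×10⁷ m.
At r₁: circular v_c1 = √(μ/r₁) = 7560 m/s; transfer-perigee v_p = √[μ(2/r₁ − 1/a_t)] = 9488 m/s.
At r₂: circular v_c2 = √(μ/r₂) = 3926 m/s; transfer-apogee v_a = √[μ(2/r₂ − 1/a_t)] = 2559 m/s.
Δv₂ = v_c2 − v_a = 1367 m/s.
= 1.367 km/s.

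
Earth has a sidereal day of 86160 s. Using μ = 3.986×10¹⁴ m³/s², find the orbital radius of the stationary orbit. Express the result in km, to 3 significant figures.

A synchronous orbit has period T, so by Kepler's third law a = (μT²/4π²)^(1/3).
μT²/4π² = 3.986×10¹⁴ × (8.616×10⁴)² / 39.48 = 7.495×10²² m³.
a = 4.216×10⁷ m = 42163 km.

r_sync ≈ 42200 km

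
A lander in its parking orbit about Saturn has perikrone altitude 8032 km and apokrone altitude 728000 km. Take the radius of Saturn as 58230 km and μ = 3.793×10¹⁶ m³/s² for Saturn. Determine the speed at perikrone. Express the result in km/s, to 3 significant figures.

r_p = 58230 + 8032 = 66262 km = 6.6262×10⁷ m.
r_a = 58230 + 728000 = 786230 km = 7.8623×10⁸ m.
Semi-major axis a = (r_p + r_a)/2 = 4.2625×10⁵ km = 4.262×10⁸ m.
Vis-viva: v² = μ(2/r − 1/a) = 3.793×10¹⁶ × (3.018×10⁻⁸ − 2.346×10⁻⁹) = 1.056×10⁹ m²/s².
v = 32490 m/s = 32.49 km/s.

v ≈ 32.5 km/s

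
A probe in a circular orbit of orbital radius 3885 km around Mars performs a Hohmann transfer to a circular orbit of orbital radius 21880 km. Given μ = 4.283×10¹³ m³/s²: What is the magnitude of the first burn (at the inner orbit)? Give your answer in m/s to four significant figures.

r₁ = 3885 km = 3.885×10⁶ m.
r₂ = 21880 km = 2.188×10⁷ m.
Transfer ellipse a_t = (r₁ + r₂)/2 = 1.288×10⁷ m.
At r₁: circular v_c1 = √(μ/r₁) = 3320 m/s; transfer-periapsis v_p = √[μ(2/r₁ − 1/a_t)] = 4327 m/s.
Δv₁ = v_p − v_c1 = 1007 m/s.

Δv ≈ 1007 m/s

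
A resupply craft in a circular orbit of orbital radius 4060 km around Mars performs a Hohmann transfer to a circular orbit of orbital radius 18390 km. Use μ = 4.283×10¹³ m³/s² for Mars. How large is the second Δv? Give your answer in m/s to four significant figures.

r₁ = 4060 km = 4.060×10⁶ m.
r₂ = 18390 km = 1.839×10⁷ m.
Transfer ellipse a_t = (r₁ + r₂)/2 = 1.122×10⁷ m.
At r₁: circular v_c1 = √(μ/r₁) = 3248 m/s; transfer-periapsis v_p = √[μ(2/r₁ − 1/a_t)] = 4157 m/s.
At r₂: circular v_c2 = √(μ/r₂) = 1526 m/s; transfer-apoapsis v_a = √[μ(2/r₂ − 1/a_t)] = 917.8 m/s.
Δv₂ = v_c2 − v_a = 608.3 m/s.

Δv ≈ 608.3 m/s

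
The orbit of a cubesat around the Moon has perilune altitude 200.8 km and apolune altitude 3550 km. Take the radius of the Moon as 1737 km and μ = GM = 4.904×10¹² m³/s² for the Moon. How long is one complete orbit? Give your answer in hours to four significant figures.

T ≈ 5.411 hours

r_p = 1737 + 200.8 = 1937.8 km = 1.9378×10⁶ m.
r_a = 1737 + 3550 = 5287.0 km = 5.2870×10⁶ m.
Semi-major axis a = (r_p + r_a)/2 = (1937.8 + 5287.0)/2 = 3612.4 km = 3.612×10⁶ m.
By Kepler's third law T = 2π√(a³/μ) = 2π × 3.100×10³ = 1.948×10⁴ s.
= 5.411 hours.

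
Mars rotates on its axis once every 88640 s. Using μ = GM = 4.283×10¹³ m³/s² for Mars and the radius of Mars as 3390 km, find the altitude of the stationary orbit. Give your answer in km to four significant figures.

A synchronous orbit has period T, so by Kepler's third law a = (μT²/4π²)^(1/3).
μT²/4π² = 4.283×10¹³ × (8.864×10⁴)² / 39.48 = 8.524×10²¹ m³.
a = 2.043×10⁷ m = 20428 km.
Altitude h = a − R = 20428 − 3390 = 17038 km.

h_sync ≈ 17040 km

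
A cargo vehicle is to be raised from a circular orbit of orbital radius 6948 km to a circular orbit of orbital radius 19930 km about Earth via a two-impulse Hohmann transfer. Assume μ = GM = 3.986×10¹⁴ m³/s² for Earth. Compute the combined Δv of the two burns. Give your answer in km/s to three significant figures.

r₁ = 6948 km = 6.948×10⁶ m.
r₂ = 19930 km = 1.993×10⁷ m.
Transfer ellipse a_t = (r₁ + r₂)/2 = 1.344×10⁷ m.
At r₁: circular v_c1 = √(μ/r₁) = 7574 m/s; transfer-perigee v_p = √[μ(2/r₁ − 1/a_t)] = 9224 m/s.
Δv₁ = v_p − v_c1 = 1650 m/s.
At r₂: circular v_c2 = √(μ/r₂) = 4472 m/s; transfer-apogee v_a = √[μ(2/r₂ − 1/a_t)] = 3216 m/s.
Δv₂ = v_c2 − v_a = 1257 m/s.
Total Δv = Δv₁ + Δv₂ = 2906 m/s = 2.906 km/s.

Δv_total ≈ 2.91 km/s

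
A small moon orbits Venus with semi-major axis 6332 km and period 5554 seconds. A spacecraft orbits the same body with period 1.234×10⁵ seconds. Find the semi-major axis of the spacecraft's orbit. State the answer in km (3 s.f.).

Kepler's third law: a³ ∝ T², so a₂ = a₁ (T₂/T₁)^(2/3).
T₂/T₁ = 22.22, (T₂/T₁)^(2/3) = 7.903.
a₂ = 6332 × 7.903 = 50040 km.

a₂ ≈ 50000 km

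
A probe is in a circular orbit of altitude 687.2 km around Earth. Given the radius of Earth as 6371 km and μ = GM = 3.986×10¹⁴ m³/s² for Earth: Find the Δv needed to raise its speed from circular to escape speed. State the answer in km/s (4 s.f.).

Δv ≈ 3.113 km/s

r = 6371 + 687.2 = 7058.2 km = 7.0582×10⁶ m.
Circular speed v_c = √(μ/r) = 7515 m/s.
Escape speed v_esc = √(2μ/r) = √2 × v_c = 10630 m/s.
Δv = v_esc − v_c = 3113 m/s = 3.113 km/s.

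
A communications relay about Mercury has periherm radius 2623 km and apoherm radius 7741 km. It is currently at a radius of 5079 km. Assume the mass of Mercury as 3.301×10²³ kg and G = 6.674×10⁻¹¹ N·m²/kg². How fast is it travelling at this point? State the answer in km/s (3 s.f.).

μ = GM = 6.674×10⁻¹¹ × 3.301×10²³ = 2.203×10¹³ m³/s².
Semi-major axis a = (r_p + r_a)/2 = 5182.0 km = 5.182×10⁶ m.
Vis-viva: v² = μ(2/r − 1/a) = 2.203×10¹³ × (3.938×10⁻⁷ − 1.930×10⁻⁷) = 4.424×10⁶ m²/s².
v = 2103 m/s = 2.103 km/s.

v ≈ 2.10 km/s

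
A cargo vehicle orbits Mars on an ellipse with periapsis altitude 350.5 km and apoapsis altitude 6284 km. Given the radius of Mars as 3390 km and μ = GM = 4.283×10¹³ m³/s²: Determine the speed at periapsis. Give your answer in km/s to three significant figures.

r_p = 3390 + 350.5 = 3740.5 km = 3.7405×10⁶ m.
r_a = 3390 + 6284 = 9674.0 km = 9.6740×10⁶ m.
Semi-major axis a = (r_p + r_a)/2 = 6707.2 km = 6.707×10⁶ m.
Vis-viva: v² = μ(2/r − 1/a) = 4.283×10¹³ × (5.347×10⁻⁷ − 1.491×10⁻⁷) = 1.652×10⁷ m²/s².
v = 4064 m/s = 4.064 km/s.

v ≈ 4.06 km/s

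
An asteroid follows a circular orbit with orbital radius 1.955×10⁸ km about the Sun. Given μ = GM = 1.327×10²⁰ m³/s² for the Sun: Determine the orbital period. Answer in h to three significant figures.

T ≈ 13100 h

r = 1.955×10⁸ km = 1.955×10¹¹ m.
Kepler's third law: T = 2π√(r³/μ) = 2π√((1.955×10¹¹)³ / 1.327×10²⁰).
r³/μ = 5.631×10¹³ s², so T = 2π × 7.504×10⁶ = 4.715×10⁷ s.
Converting: 4.715×10⁷ s ÷ 3600 = 13100 h.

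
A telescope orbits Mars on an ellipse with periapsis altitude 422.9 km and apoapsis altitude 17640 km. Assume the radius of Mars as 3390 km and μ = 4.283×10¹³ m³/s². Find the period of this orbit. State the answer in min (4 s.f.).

T ≈ 700.5 min

r_p = 3390 + 422.9 = 3812.9 km = 3.8129×10⁶ m.
r_a = 3390 + 17640 = 21030 km = 2.1030×10⁷ m.
Semi-major axis a = (r_p + r_a)/2 = (3812.9 + 21030)/2 = 12421 km = 1.242×10⁷ m.
By Kepler's third law T = 2π√(a³/μ) = 2π × 6.689×10³ = 4.203×10⁴ s.
= 700.5 min.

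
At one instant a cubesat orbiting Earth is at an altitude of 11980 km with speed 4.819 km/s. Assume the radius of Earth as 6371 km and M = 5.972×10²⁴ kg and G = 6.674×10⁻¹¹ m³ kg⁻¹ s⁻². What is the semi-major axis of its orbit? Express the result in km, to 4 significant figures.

a ≈ 19720 km

μ = GM = 6.674×10⁻¹¹ × 5.972×10²⁴ = 3.986×10¹⁴ m³/s².
r = 6371 + 11980 = 18351 km = 1.835×10⁷ m.
Vis-viva rearranged: 1/a = 2/r − v²/μ = 1.090×10⁻⁷ − 5.827×10⁻⁸ = 5.072×10⁻⁸ m⁻¹.
a = 1.972×10⁷ m = 19716 km.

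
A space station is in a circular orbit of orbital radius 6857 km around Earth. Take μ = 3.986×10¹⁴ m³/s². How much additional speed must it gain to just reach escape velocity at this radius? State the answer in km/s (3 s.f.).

r = 6857 km = 6.857×10⁶ m.
Circular speed v_c = √(μ/r) = 7624 m/s.
Escape speed v_esc = √(2μ/r) = √2 × v_c = 10780 m/s.
Δv = v_esc − v_c = 3158 m/s = 3.158 km/s.

Δv ≈ 3.16 km/s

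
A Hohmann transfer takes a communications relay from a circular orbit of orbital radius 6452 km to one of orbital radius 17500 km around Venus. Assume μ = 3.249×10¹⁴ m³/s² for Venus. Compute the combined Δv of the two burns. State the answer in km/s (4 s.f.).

Δv_total ≈ 2.628 km/s

r₁ = 6452 km = 6.452×10⁶ m.
r₂ = 17500 km = 1.750×10⁷ m.
Transfer ellipse a_t = (r₁ + r₂)/2 = 1.198×10⁷ m.
At r₁: circular v_c1 = √(μ/r₁) = 7096 m/s; transfer-periapsis v_p = √[μ(2/r₁ − 1/a_t)] = 8578 m/s.
Δv₁ = v_p − v_c1 = 1482 m/s.
At r₂: circular v_c2 = √(μ/r₂) = 4309 m/s; transfer-apoapsis v_a = √[μ(2/r₂ − 1/a_t)] = 3163 m/s.
Δv₂ = v_c2 − v_a = 1146 m/s.
Total Δv = Δv₁ + Δv₂ = 2628 m/s = 2.628 km/s.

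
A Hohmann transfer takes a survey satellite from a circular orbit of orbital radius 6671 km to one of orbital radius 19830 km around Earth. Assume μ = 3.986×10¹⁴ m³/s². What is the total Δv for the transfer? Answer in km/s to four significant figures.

Δv_total ≈ 3.029 km/s

r₁ = 6671 km = 6.671×10⁶ m.
r₂ = 19830 km = 1.983×10⁷ m.
Transfer ellipse a_t = (r₁ + r₂)/2 = 1.325×10⁷ m.
At r₁: circular v_c1 = √(μ/r₁) = 7730 m/s; transfer-perigee v_p = √[μ(2/r₁ − 1/a_t)] = 9456 m/s.
Δv₁ = v_p − v_c1 = 1726 m/s.
At r₂: circular v_c2 = √(μ/r₂) = 4483 m/s; transfer-apogee v_a = √[μ(2/r₂ − 1/a_t)] = 3181 m/s.
Δv₂ = v_c2 − v_a = 1302 m/s.
Total Δv = Δv₁ + Δv₂ = 3029 m/s = 3.029 km/s.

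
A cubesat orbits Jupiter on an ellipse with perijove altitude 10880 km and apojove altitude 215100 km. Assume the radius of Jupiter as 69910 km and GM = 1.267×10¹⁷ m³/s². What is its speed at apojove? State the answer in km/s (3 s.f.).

r_p = 69910 + 10880 = 80790 km = 8.0790×10⁷ m.
r_a = 69910 + 215100 = 285010 km = 2.8501×10⁸ m.
Semi-major axis a = (r_p + r_a)/2 = 1.8290×10⁵ km = 1.829×10⁸ m.
Vis-viva: v² = μ(2/r − 1/a) = 1.267×10¹⁷ × (7.017×10⁻⁹ − 5.467×10⁻⁹) = 1.964×10⁸ m²/s².
v = 14010 m/s = 14.01 km/s.

v ≈ 14.0 km/s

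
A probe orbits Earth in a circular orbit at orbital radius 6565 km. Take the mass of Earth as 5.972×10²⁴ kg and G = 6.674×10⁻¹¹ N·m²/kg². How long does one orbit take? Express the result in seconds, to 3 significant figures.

T ≈ 5290 seconds

μ = GM = 6.674×10⁻¹¹ × 5.972×10²⁴ = 3.986×10¹⁴ m³/s².
r = 6565 km = 6.565×10⁶ m.
Kepler's third law: T = 2π√(r³/μ) = 2π√((6.565×10⁶)³ / 3.986×10¹⁴).
r³/μ = 7.099×10⁵ s², so T = 2π × 8.426×10² = 5.294×10³ s.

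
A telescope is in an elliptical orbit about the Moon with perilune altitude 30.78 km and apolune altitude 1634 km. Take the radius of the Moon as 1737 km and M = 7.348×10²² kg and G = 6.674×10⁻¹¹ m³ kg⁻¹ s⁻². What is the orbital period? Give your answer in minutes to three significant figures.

μ = GM = 6.674×10⁻¹¹ × 7.348×10²² = 4.904×10¹² m³/s².
r_p = 1737 + 30.78 = 1767.8 km = 1.7678×10⁶ m.
r_a = 1737 + 1634 = 3371.0 km = 3.3710×10⁶ m.
Semi-major axis a = (r_p + r_a)/2 = (1767.8 + 3371.0)/2 = 2569.4 km = 2.569×10⁶ m.
By Kepler's third law T = 2π√(a³/μ) = 2π × 1.860×10³ = 1.169×10⁴ s.
= 194.8 minutes.

T ≈ 195 minutes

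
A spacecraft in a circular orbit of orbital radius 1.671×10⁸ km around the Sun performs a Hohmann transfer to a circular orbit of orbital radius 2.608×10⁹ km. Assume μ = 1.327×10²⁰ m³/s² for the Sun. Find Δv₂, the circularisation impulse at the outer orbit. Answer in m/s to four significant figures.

Δv ≈ 4658 m/s

r₁ = 1.671×10⁸ km = 1.671×10¹¹ m.
r₂ = 2.608×10⁹ km = 2.608×10¹² m.
Transfer ellipse a_t = (r₁ + r₂)/2 = 1.388×10¹² m.
At r₁: circular v_c1 = √(μ/r₁) = 28180 m/s; transfer-perihelion v_p = √[μ(2/r₁ − 1/a_t)] = 38630 m/s.
At r₂: circular v_c2 = √(μ/r₂) = 7133 m/s; transfer-aphelion v_a = √[μ(2/r₂ − 1/a_t)] = 2475 m/s.
Δv₂ = v_c2 − v_a = 4658 m/s.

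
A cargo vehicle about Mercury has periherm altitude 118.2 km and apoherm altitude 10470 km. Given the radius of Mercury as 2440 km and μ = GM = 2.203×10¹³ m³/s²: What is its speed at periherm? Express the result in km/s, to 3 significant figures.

v ≈ 3.79 km/s

r_p = 2440 + 118.2 = 2558.2 km = 2.5582×10⁶ m.
r_a = 2440 + 10470 = 12910 km = 1.2910×10⁷ m.
Semi-major axis a = (r_p + r_a)/2 = 7734.1 km = 7.734×10⁶ m.
Vis-viva: v² = μ(2/r − 1/a) = 2.203×10¹³ × (7.818×10⁻⁷ − 1.293×10⁻⁷) = 1.437×10⁷ m²/s².
v = 3791 m/s = 3.791 km/s.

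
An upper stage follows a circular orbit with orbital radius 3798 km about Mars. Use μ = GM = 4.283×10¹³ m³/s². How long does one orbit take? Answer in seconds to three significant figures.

T ≈ 7110 seconds

r = 3798 km = 3.798×10⁶ m.
Kepler's third law: T = 2π√(r³/μ) = 2π√((3.798×10⁶)³ / 4.283×10¹³).
r³/μ = 1.279×10⁶ s², so T = 2π × 1.131×10³ = 7.106×10³ s.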